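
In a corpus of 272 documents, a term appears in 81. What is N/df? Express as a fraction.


IDF ratio = N / df
= 272 / 81
= 272/81

272/81


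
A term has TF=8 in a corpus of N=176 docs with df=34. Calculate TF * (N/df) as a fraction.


TF * (N/df)
= 8 * (176/34)
= 8 * 88/17
= 704/17

704/17


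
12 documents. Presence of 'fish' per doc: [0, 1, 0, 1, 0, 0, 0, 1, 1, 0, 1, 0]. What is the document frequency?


Checking each document for 'fish':
Doc 1: absent
Doc 2: present
Doc 3: absent
Doc 4: present
Doc 5: absent
Doc 6: absent
Doc 7: absent
Doc 8: present
Doc 9: present
Doc 10: absent
Doc 11: present
Doc 12: absent
df = sum of presences = 0 + 1 + 0 + 1 + 0 + 0 + 0 + 1 + 1 + 0 + 1 + 0 = 5

5


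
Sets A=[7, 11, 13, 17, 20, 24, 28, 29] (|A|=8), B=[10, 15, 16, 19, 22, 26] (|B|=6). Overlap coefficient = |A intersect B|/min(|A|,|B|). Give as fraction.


A intersect B = []
|A intersect B| = 0
min(|A|, |B|) = min(8, 6) = 6
Overlap = 0 / 6 = 0

0


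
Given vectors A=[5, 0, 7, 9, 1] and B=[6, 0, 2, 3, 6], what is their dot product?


Dot product = sum of element-wise products
A[0]*B[0] = 5*6 = 30
A[1]*B[1] = 0*0 = 0
A[2]*B[2] = 7*2 = 14
A[3]*B[3] = 9*3 = 27
A[4]*B[4] = 1*6 = 6
Sum = 30 + 0 + 14 + 27 + 6 = 77

77


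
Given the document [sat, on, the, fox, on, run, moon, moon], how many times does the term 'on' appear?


Document has 8 words
Scanning for 'on':
Found at positions: [1, 4]
Count = 2

2


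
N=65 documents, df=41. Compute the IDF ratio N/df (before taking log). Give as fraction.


IDF ratio = N / df
= 65 / 41
= 65/41

65/41


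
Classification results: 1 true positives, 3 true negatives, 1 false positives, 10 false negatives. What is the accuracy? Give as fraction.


Accuracy = (TP + TN) / (TP + TN + FP + FN)
TP + TN = 1 + 3 = 4
Total = 1 + 3 + 1 + 10 = 15
Accuracy = 4 / 15 = 4/15

4/15


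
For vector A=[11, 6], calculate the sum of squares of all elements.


|A|^2 = sum of squared components
A[0]^2 = 11^2 = 121
A[1]^2 = 6^2 = 36
Sum = 121 + 36 = 157

157


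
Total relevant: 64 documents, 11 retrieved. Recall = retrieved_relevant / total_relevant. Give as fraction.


Recall = retrieved_relevant / total_relevant
= 11 / 64
= 11 / (11 + 53)
= 11/64

11/64


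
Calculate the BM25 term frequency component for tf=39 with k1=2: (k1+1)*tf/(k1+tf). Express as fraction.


BM25 TF component = (k1+1)*tf / (k1+tf)
k1 = 2, tf = 39
Numerator = (2+1)*39 = 117
Denominator = 2 + 39 = 41
= 117/41 = 117/41

117/41


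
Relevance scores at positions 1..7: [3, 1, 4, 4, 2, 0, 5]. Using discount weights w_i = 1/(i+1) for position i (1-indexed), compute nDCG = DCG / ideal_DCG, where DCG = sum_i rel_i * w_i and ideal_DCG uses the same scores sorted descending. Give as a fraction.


Position discount weights w_i = 1/(i+1) for i=1..7:
Weights = [1/2, 1/3, 1/4, 1/5, 1/6, 1/7, 1/8]
Actual relevance: [3, 1, 4, 4, 2, 0, 5]
DCG = 3/2 + 1/3 + 4/4 + 4/5 + 2/6 + 0/7 + 5/8 = 551/120
Ideal relevance (sorted desc): [5, 4, 4, 3, 2, 1, 0]
Ideal DCG = 5/2 + 4/3 + 4/4 + 3/5 + 2/6 + 1/7 + 0/8 = 1241/210
nDCG = DCG / ideal_DCG = 551/120 / 1241/210 = 3857/4964

3857/4964


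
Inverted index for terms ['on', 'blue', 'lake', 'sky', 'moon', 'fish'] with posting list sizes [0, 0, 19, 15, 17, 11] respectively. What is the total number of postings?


Summing posting list sizes:
'on': 0 postings
'blue': 0 postings
'lake': 19 postings
'sky': 15 postings
'moon': 17 postings
'fish': 11 postings
Total = 0 + 0 + 19 + 15 + 17 + 11 = 62

62


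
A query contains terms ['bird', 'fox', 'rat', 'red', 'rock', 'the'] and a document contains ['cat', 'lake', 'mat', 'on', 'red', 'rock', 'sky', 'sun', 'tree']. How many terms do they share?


Query terms: ['bird', 'fox', 'rat', 'red', 'rock', 'the']
Document terms: ['cat', 'lake', 'mat', 'on', 'red', 'rock', 'sky', 'sun', 'tree']
Common terms: ['red', 'rock']
Overlap count = 2

2


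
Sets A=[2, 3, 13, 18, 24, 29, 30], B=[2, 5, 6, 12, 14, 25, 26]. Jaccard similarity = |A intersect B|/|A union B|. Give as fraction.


A intersect B = [2]
|A intersect B| = 1
A union B = [2, 3, 5, 6, 12, 13, 14, 18, 24, 25, 26, 29, 30]
|A union B| = 13
Jaccard = 1/13 = 1/13

1/13


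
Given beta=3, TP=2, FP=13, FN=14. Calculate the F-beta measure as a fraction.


P = TP/(TP+FP) = 2/15 = 2/15
R = TP/(TP+FN) = 2/16 = 1/8
beta^2 = 3^2 = 9
(1 + beta^2) = 10
Numerator = (1+beta^2)*P*R = 1/6
Denominator = beta^2*P + R = 6/5 + 1/8 = 53/40
F_beta = 20/159

20/159


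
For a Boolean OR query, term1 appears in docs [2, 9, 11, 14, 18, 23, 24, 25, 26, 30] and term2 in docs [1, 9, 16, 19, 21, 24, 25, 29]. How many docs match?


Boolean OR: find union of posting lists
term1 docs: [2, 9, 11, 14, 18, 23, 24, 25, 26, 30]
term2 docs: [1, 9, 16, 19, 21, 24, 25, 29]
Union: [1, 2, 9, 11, 14, 16, 18, 19, 21, 23, 24, 25, 26, 29, 30]
|union| = 15

15


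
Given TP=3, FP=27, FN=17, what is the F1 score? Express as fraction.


F1 = 2 * P * R / (P + R)
P = TP/(TP+FP) = 3/30 = 1/10
R = TP/(TP+FN) = 3/20 = 3/20
2 * P * R = 2 * 1/10 * 3/20 = 3/100
P + R = 1/10 + 3/20 = 1/4
F1 = 3/100 / 1/4 = 3/25

3/25


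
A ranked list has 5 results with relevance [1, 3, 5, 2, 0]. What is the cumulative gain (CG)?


Cumulative Gain = sum of relevance scores
Position 1: rel=1, running sum=1
Position 2: rel=3, running sum=4
Position 3: rel=5, running sum=9
Position 4: rel=2, running sum=11
Position 5: rel=0, running sum=11
CG = 11

11


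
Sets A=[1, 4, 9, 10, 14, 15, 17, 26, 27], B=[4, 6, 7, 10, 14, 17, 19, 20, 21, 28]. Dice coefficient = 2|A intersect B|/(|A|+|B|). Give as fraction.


A intersect B = [4, 10, 14, 17]
|A intersect B| = 4
|A| = 9, |B| = 10
Dice = 2*4 / (9+10)
= 8 / 19 = 8/19

8/19


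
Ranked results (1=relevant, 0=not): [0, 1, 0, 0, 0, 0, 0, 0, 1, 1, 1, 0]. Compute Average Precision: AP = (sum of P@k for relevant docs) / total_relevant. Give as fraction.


Computing P@k for each relevant position:
Position 1: not relevant
Position 2: relevant, P@2 = 1/2 = 1/2
Position 3: not relevant
Position 4: not relevant
Position 5: not relevant
Position 6: not relevant
Position 7: not relevant
Position 8: not relevant
Position 9: relevant, P@9 = 2/9 = 2/9
Position 10: relevant, P@10 = 3/10 = 3/10
Position 11: relevant, P@11 = 4/11 = 4/11
Position 12: not relevant
Sum of P@k = 1/2 + 2/9 + 3/10 + 4/11 = 686/495
AP = 686/495 / 4 = 343/990

343/990


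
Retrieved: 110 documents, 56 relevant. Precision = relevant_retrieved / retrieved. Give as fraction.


Precision = relevant_retrieved / total_retrieved
= 56 / 110
= 56 / (56 + 54)
= 28/55

28/55


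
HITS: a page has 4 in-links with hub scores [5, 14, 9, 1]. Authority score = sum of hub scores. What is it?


Authority = sum of hub scores of in-linkers
In-link 1: hub score = 5
In-link 2: hub score = 14
In-link 3: hub score = 9
In-link 4: hub score = 1
Authority = 5 + 14 + 9 + 1 = 29

29


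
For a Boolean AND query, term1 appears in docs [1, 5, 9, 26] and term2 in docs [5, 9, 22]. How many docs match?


Boolean AND: find intersection of posting lists
term1 docs: [1, 5, 9, 26]
term2 docs: [5, 9, 22]
Intersection: [5, 9]
|intersection| = 2

2


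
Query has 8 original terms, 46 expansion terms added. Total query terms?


Original terms: 8
Expansion terms: 46
Total = 8 + 46 = 54

54


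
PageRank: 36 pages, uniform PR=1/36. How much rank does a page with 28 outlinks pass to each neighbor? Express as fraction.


Initial PR = 1/36 = 1/36
Outlinks = 28
Contribution per link = PR / outlinks
= 1/36 / 28
= 1/1008

1/1008


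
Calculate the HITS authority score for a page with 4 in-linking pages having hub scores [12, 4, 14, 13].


Authority = sum of hub scores of in-linkers
In-link 1: hub score = 12
In-link 2: hub score = 4
In-link 3: hub score = 14
In-link 4: hub score = 13
Authority = 12 + 4 + 14 + 13 = 43

43


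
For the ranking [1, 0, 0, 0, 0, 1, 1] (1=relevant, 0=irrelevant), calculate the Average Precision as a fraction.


Computing P@k for each relevant position:
Position 1: relevant, P@1 = 1/1 = 1
Position 2: not relevant
Position 3: not relevant
Position 4: not relevant
Position 5: not relevant
Position 6: relevant, P@6 = 2/6 = 1/3
Position 7: relevant, P@7 = 3/7 = 3/7
Sum of P@k = 1 + 1/3 + 3/7 = 37/21
AP = 37/21 / 3 = 37/63

37/63


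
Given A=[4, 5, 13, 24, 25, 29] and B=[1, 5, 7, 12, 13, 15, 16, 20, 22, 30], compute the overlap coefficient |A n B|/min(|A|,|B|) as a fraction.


A intersect B = [5, 13]
|A intersect B| = 2
min(|A|, |B|) = min(6, 10) = 6
Overlap = 2 / 6 = 1/3

1/3


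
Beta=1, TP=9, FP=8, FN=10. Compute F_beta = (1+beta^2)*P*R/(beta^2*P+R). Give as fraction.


P = TP/(TP+FP) = 9/17 = 9/17
R = TP/(TP+FN) = 9/19 = 9/19
beta^2 = 1^2 = 1
(1 + beta^2) = 2
Numerator = (1+beta^2)*P*R = 162/323
Denominator = beta^2*P + R = 9/17 + 9/19 = 324/323
F_beta = 1/2

1/2


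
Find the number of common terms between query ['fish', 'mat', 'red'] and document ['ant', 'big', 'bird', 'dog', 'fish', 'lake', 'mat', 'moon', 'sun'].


Query terms: ['fish', 'mat', 'red']
Document terms: ['ant', 'big', 'bird', 'dog', 'fish', 'lake', 'mat', 'moon', 'sun']
Common terms: ['fish', 'mat']
Overlap count = 2

2


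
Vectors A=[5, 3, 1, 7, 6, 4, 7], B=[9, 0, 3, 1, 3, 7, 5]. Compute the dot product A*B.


Dot product = sum of element-wise products
A[0]*B[0] = 5*9 = 45
A[1]*B[1] = 3*0 = 0
A[2]*B[2] = 1*3 = 3
A[3]*B[3] = 7*1 = 7
A[4]*B[4] = 6*3 = 18
A[5]*B[5] = 4*7 = 28
A[6]*B[6] = 7*5 = 35
Sum = 45 + 0 + 3 + 7 + 18 + 28 + 35 = 136

136


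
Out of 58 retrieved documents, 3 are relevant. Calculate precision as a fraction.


Precision = relevant_retrieved / total_retrieved
= 3 / 58
= 3 / (3 + 55)
= 3/58

3/58


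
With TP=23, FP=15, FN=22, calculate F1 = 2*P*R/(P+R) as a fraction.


F1 = 2 * P * R / (P + R)
P = TP/(TP+FP) = 23/38 = 23/38
R = TP/(TP+FN) = 23/45 = 23/45
2 * P * R = 2 * 23/38 * 23/45 = 529/855
P + R = 23/38 + 23/45 = 1909/1710
F1 = 529/855 / 1909/1710 = 46/83

46/83


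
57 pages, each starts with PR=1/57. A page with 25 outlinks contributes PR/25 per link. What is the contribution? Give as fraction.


Initial PR = 1/57 = 1/57
Outlinks = 25
Contribution per link = PR / outlinks
= 1/57 / 25
= 1/1425

1/1425


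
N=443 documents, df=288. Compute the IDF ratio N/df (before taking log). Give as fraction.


IDF ratio = N / df
= 443 / 288
= 443/288

443/288


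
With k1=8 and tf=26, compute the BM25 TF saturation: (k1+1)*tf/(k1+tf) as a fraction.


BM25 TF component = (k1+1)*tf / (k1+tf)
k1 = 8, tf = 26
Numerator = (8+1)*26 = 234
Denominator = 8 + 26 = 34
= 234/34 = 117/17

117/17


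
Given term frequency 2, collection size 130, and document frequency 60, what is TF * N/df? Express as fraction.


TF * (N/df)
= 2 * (130/60)
= 2 * 13/6
= 13/3

13/3


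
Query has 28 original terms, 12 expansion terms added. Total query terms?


Original terms: 28
Expansion terms: 12
Total = 28 + 12 = 40

40


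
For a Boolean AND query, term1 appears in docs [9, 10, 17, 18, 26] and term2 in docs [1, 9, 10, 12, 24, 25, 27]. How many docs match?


Boolean AND: find intersection of posting lists
term1 docs: [9, 10, 17, 18, 26]
term2 docs: [1, 9, 10, 12, 24, 25, 27]
Intersection: [9, 10]
|intersection| = 2

2


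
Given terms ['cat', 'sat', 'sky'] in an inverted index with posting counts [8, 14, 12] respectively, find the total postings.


Summing posting list sizes:
'cat': 8 postings
'sat': 14 postings
'sky': 12 postings
Total = 8 + 14 + 12 = 34

34


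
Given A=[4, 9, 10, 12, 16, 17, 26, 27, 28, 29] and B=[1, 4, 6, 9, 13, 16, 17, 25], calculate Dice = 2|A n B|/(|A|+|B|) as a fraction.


A intersect B = [4, 9, 16, 17]
|A intersect B| = 4
|A| = 10, |B| = 8
Dice = 2*4 / (10+8)
= 8 / 18 = 4/9

4/9


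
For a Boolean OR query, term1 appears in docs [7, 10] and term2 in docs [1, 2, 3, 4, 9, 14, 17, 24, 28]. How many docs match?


Boolean OR: find union of posting lists
term1 docs: [7, 10]
term2 docs: [1, 2, 3, 4, 9, 14, 17, 24, 28]
Union: [1, 2, 3, 4, 7, 9, 10, 14, 17, 24, 28]
|union| = 11

11


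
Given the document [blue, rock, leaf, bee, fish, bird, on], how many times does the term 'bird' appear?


Document has 7 words
Scanning for 'bird':
Found at positions: [5]
Count = 1

1


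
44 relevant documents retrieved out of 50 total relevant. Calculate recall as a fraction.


Recall = retrieved_relevant / total_relevant
= 44 / 50
= 44 / (44 + 6)
= 22/25

22/25


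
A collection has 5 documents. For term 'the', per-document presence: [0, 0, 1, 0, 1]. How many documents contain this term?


Checking each document for 'the':
Doc 1: absent
Doc 2: absent
Doc 3: present
Doc 4: absent
Doc 5: present
df = sum of presences = 0 + 0 + 1 + 0 + 1 = 2

2


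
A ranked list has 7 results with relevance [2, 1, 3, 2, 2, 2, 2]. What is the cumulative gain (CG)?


Cumulative Gain = sum of relevance scores
Position 1: rel=2, running sum=2
Position 2: rel=1, running sum=3
Position 3: rel=3, running sum=6
Position 4: rel=2, running sum=8
Position 5: rel=2, running sum=10
Position 6: rel=2, running sum=12
Position 7: rel=2, running sum=14
CG = 14

14


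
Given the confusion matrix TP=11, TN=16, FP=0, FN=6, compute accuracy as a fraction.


Accuracy = (TP + TN) / (TP + TN + FP + FN)
TP + TN = 11 + 16 = 27
Total = 11 + 16 + 0 + 6 = 33
Accuracy = 27 / 33 = 9/11

9/11


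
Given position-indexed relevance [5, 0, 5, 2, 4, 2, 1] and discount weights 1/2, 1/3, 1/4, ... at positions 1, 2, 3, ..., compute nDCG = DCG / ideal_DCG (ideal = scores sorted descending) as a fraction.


Position discount weights w_i = 1/(i+1) for i=1..7:
Weights = [1/2, 1/3, 1/4, 1/5, 1/6, 1/7, 1/8]
Actual relevance: [5, 0, 5, 2, 4, 2, 1]
DCG = 5/2 + 0/3 + 5/4 + 2/5 + 4/6 + 2/7 + 1/8 = 4391/840
Ideal relevance (sorted desc): [5, 5, 4, 2, 2, 1, 0]
Ideal DCG = 5/2 + 5/3 + 4/4 + 2/5 + 2/6 + 1/7 + 0/8 = 423/70
nDCG = DCG / ideal_DCG = 4391/840 / 423/70 = 4391/5076

4391/5076


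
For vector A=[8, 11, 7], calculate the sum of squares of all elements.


|A|^2 = sum of squared components
A[0]^2 = 8^2 = 64
A[1]^2 = 11^2 = 121
A[2]^2 = 7^2 = 49
Sum = 64 + 121 + 49 = 234

234


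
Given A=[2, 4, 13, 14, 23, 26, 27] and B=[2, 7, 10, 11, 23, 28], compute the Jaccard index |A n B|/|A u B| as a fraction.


A intersect B = [2, 23]
|A intersect B| = 2
A union B = [2, 4, 7, 10, 11, 13, 14, 23, 26, 27, 28]
|A union B| = 11
Jaccard = 2/11 = 2/11

2/11


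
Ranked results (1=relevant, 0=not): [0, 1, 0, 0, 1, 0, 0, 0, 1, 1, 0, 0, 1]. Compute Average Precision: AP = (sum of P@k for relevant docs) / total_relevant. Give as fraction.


Computing P@k for each relevant position:
Position 1: not relevant
Position 2: relevant, P@2 = 1/2 = 1/2
Position 3: not relevant
Position 4: not relevant
Position 5: relevant, P@5 = 2/5 = 2/5
Position 6: not relevant
Position 7: not relevant
Position 8: not relevant
Position 9: relevant, P@9 = 3/9 = 1/3
Position 10: relevant, P@10 = 4/10 = 2/5
Position 11: not relevant
Position 12: not relevant
Position 13: relevant, P@13 = 5/13 = 5/13
Sum of P@k = 1/2 + 2/5 + 1/3 + 2/5 + 5/13 = 787/390
AP = 787/390 / 5 = 787/1950

787/1950


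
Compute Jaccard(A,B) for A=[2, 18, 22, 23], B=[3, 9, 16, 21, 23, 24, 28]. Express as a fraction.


A intersect B = [23]
|A intersect B| = 1
A union B = [2, 3, 9, 16, 18, 21, 22, 23, 24, 28]
|A union B| = 10
Jaccard = 1/10 = 1/10

1/10


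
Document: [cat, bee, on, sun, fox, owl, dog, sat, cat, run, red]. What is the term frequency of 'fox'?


Document has 11 words
Scanning for 'fox':
Found at positions: [4]
Count = 1

1


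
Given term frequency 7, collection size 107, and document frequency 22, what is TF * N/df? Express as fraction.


TF * (N/df)
= 7 * (107/22)
= 7 * 107/22
= 749/22

749/22


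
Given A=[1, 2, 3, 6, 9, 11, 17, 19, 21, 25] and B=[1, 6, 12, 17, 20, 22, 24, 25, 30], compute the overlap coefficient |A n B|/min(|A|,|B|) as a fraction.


A intersect B = [1, 6, 17, 25]
|A intersect B| = 4
min(|A|, |B|) = min(10, 9) = 9
Overlap = 4 / 9 = 4/9

4/9


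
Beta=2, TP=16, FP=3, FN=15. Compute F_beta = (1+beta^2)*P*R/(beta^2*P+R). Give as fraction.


P = TP/(TP+FP) = 16/19 = 16/19
R = TP/(TP+FN) = 16/31 = 16/31
beta^2 = 2^2 = 4
(1 + beta^2) = 5
Numerator = (1+beta^2)*P*R = 1280/589
Denominator = beta^2*P + R = 64/19 + 16/31 = 2288/589
F_beta = 80/143

80/143


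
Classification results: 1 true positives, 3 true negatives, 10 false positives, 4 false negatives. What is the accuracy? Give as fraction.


Accuracy = (TP + TN) / (TP + TN + FP + FN)
TP + TN = 1 + 3 = 4
Total = 1 + 3 + 10 + 4 = 18
Accuracy = 4 / 18 = 2/9

2/9


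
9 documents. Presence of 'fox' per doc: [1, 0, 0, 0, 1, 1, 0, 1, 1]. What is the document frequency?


Checking each document for 'fox':
Doc 1: present
Doc 2: absent
Doc 3: absent
Doc 4: absent
Doc 5: present
Doc 6: present
Doc 7: absent
Doc 8: present
Doc 9: present
df = sum of presences = 1 + 0 + 0 + 0 + 1 + 1 + 0 + 1 + 1 = 5

5


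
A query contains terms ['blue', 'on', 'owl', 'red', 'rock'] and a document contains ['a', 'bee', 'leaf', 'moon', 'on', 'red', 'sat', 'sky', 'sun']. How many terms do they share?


Query terms: ['blue', 'on', 'owl', 'red', 'rock']
Document terms: ['a', 'bee', 'leaf', 'moon', 'on', 'red', 'sat', 'sky', 'sun']
Common terms: ['on', 'red']
Overlap count = 2

2


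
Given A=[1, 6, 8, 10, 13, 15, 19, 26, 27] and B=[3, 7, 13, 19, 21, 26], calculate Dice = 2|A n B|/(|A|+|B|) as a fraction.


A intersect B = [13, 19, 26]
|A intersect B| = 3
|A| = 9, |B| = 6
Dice = 2*3 / (9+6)
= 6 / 15 = 2/5

2/5


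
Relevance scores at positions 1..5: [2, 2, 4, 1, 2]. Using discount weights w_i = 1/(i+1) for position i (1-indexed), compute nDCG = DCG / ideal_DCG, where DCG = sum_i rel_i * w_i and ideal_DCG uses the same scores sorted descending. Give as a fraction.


Position discount weights w_i = 1/(i+1) for i=1..5:
Weights = [1/2, 1/3, 1/4, 1/5, 1/6]
Actual relevance: [2, 2, 4, 1, 2]
DCG = 2/2 + 2/3 + 4/4 + 1/5 + 2/6 = 16/5
Ideal relevance (sorted desc): [4, 2, 2, 2, 1]
Ideal DCG = 4/2 + 2/3 + 2/4 + 2/5 + 1/6 = 56/15
nDCG = DCG / ideal_DCG = 16/5 / 56/15 = 6/7

6/7


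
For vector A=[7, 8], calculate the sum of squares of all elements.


|A|^2 = sum of squared components
A[0]^2 = 7^2 = 49
A[1]^2 = 8^2 = 64
Sum = 49 + 64 = 113

113


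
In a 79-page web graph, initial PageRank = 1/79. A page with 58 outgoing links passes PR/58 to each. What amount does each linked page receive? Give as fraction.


Initial PR = 1/79 = 1/79
Outlinks = 58
Contribution per link = PR / outlinks
= 1/79 / 58
= 1/4582

1/4582


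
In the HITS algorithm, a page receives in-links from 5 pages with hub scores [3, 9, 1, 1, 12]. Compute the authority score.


Authority = sum of hub scores of in-linkers
In-link 1: hub score = 3
In-link 2: hub score = 9
In-link 3: hub score = 1
In-link 4: hub score = 1
In-link 5: hub score = 12
Authority = 3 + 9 + 1 + 1 + 12 = 26

26


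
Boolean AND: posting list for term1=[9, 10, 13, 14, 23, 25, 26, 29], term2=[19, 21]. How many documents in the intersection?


Boolean AND: find intersection of posting lists
term1 docs: [9, 10, 13, 14, 23, 25, 26, 29]
term2 docs: [19, 21]
Intersection: []
|intersection| = 0

0


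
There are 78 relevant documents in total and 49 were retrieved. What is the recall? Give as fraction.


Recall = retrieved_relevant / total_relevant
= 49 / 78
= 49 / (49 + 29)
= 49/78

49/78


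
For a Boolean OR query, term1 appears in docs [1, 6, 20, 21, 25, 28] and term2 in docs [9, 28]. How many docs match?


Boolean OR: find union of posting lists
term1 docs: [1, 6, 20, 21, 25, 28]
term2 docs: [9, 28]
Union: [1, 6, 9, 20, 21, 25, 28]
|union| = 7

7


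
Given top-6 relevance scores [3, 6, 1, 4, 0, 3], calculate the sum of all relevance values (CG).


Cumulative Gain = sum of relevance scores
Position 1: rel=3, running sum=3
Position 2: rel=6, running sum=9
Position 3: rel=1, running sum=10
Position 4: rel=4, running sum=14
Position 5: rel=0, running sum=14
Position 6: rel=3, running sum=17
CG = 17

17


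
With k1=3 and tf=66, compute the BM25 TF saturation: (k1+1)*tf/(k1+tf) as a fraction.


BM25 TF component = (k1+1)*tf / (k1+tf)
k1 = 3, tf = 66
Numerator = (3+1)*66 = 264
Denominator = 3 + 66 = 69
= 264/69 = 88/23

88/23


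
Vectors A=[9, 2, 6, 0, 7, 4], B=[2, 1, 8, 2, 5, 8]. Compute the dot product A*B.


Dot product = sum of element-wise products
A[0]*B[0] = 9*2 = 18
A[1]*B[1] = 2*1 = 2
A[2]*B[2] = 6*8 = 48
A[3]*B[3] = 0*2 = 0
A[4]*B[4] = 7*5 = 35
A[5]*B[5] = 4*8 = 32
Sum = 18 + 2 + 48 + 0 + 35 + 32 = 135

135


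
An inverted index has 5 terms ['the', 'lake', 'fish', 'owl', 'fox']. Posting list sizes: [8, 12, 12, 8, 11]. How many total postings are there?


Summing posting list sizes:
'the': 8 postings
'lake': 12 postings
'fish': 12 postings
'owl': 8 postings
'fox': 11 postings
Total = 8 + 12 + 12 + 8 + 11 = 51

51


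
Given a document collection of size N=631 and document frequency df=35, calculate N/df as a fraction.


IDF ratio = N / df
= 631 / 35
= 631/35

631/35


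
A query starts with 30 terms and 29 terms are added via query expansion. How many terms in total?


Original terms: 30
Expansion terms: 29
Total = 30 + 29 = 59

59


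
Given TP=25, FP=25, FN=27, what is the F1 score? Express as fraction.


F1 = 2 * P * R / (P + R)
P = TP/(TP+FP) = 25/50 = 1/2
R = TP/(TP+FN) = 25/52 = 25/52
2 * P * R = 2 * 1/2 * 25/52 = 25/52
P + R = 1/2 + 25/52 = 51/52
F1 = 25/52 / 51/52 = 25/51

25/51


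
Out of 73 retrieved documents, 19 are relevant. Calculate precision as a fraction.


Precision = relevant_retrieved / total_retrieved
= 19 / 73
= 19 / (19 + 54)
= 19/73

19/73


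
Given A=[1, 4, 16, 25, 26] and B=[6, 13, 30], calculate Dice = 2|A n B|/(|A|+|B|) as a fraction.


A intersect B = []
|A intersect B| = 0
|A| = 5, |B| = 3
Dice = 2*0 / (5+3)
= 0 / 8 = 0

0


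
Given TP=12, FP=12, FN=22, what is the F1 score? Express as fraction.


F1 = 2 * P * R / (P + R)
P = TP/(TP+FP) = 12/24 = 1/2
R = TP/(TP+FN) = 12/34 = 6/17
2 * P * R = 2 * 1/2 * 6/17 = 6/17
P + R = 1/2 + 6/17 = 29/34
F1 = 6/17 / 29/34 = 12/29

12/29


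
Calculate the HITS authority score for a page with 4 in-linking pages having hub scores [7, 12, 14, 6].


Authority = sum of hub scores of in-linkers
In-link 1: hub score = 7
In-link 2: hub score = 12
In-link 3: hub score = 14
In-link 4: hub score = 6
Authority = 7 + 12 + 14 + 6 = 39

39


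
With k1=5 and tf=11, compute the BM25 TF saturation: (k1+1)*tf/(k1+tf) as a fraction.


BM25 TF component = (k1+1)*tf / (k1+tf)
k1 = 5, tf = 11
Numerator = (5+1)*11 = 66
Denominator = 5 + 11 = 16
= 66/16 = 33/8

33/8


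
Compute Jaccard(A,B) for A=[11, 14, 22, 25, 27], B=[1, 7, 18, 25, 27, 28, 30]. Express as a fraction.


A intersect B = [25, 27]
|A intersect B| = 2
A union B = [1, 7, 11, 14, 18, 22, 25, 27, 28, 30]
|A union B| = 10
Jaccard = 2/10 = 1/5

1/5


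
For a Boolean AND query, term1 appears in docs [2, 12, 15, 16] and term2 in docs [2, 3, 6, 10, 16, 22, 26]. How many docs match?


Boolean AND: find intersection of posting lists
term1 docs: [2, 12, 15, 16]
term2 docs: [2, 3, 6, 10, 16, 22, 26]
Intersection: [2, 16]
|intersection| = 2

2


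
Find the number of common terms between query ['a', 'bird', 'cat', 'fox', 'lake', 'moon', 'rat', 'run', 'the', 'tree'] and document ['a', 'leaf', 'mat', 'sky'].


Query terms: ['a', 'bird', 'cat', 'fox', 'lake', 'moon', 'rat', 'run', 'the', 'tree']
Document terms: ['a', 'leaf', 'mat', 'sky']
Common terms: ['a']
Overlap count = 1

1


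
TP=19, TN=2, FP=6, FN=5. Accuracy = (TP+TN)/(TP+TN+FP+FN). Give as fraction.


Accuracy = (TP + TN) / (TP + TN + FP + FN)
TP + TN = 19 + 2 = 21
Total = 19 + 2 + 6 + 5 = 32
Accuracy = 21 / 32 = 21/32

21/32


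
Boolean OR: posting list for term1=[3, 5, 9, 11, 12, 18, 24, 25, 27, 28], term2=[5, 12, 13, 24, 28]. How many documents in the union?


Boolean OR: find union of posting lists
term1 docs: [3, 5, 9, 11, 12, 18, 24, 25, 27, 28]
term2 docs: [5, 12, 13, 24, 28]
Union: [3, 5, 9, 11, 12, 13, 18, 24, 25, 27, 28]
|union| = 11

11


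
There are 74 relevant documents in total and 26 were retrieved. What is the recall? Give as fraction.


Recall = retrieved_relevant / total_relevant
= 26 / 74
= 26 / (26 + 48)
= 13/37

13/37


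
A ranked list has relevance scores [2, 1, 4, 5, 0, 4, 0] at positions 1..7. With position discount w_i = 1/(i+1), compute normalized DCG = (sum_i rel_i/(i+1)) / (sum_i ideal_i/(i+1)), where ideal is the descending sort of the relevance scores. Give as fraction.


Position discount weights w_i = 1/(i+1) for i=1..7:
Weights = [1/2, 1/3, 1/4, 1/5, 1/6, 1/7, 1/8]
Actual relevance: [2, 1, 4, 5, 0, 4, 0]
DCG = 2/2 + 1/3 + 4/4 + 5/5 + 0/6 + 4/7 + 0/8 = 82/21
Ideal relevance (sorted desc): [5, 4, 4, 2, 1, 0, 0]
Ideal DCG = 5/2 + 4/3 + 4/4 + 2/5 + 1/6 + 0/7 + 0/8 = 27/5
nDCG = DCG / ideal_DCG = 82/21 / 27/5 = 410/567

410/567


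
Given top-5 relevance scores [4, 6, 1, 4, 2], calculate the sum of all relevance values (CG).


Cumulative Gain = sum of relevance scores
Position 1: rel=4, running sum=4
Position 2: rel=6, running sum=10
Position 3: rel=1, running sum=11
Position 4: rel=4, running sum=15
Position 5: rel=2, running sum=17
CG = 17

17


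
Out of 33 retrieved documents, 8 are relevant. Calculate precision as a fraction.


Precision = relevant_retrieved / total_retrieved
= 8 / 33
= 8 / (8 + 25)
= 8/33

8/33


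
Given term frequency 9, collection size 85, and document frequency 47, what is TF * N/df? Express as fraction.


TF * (N/df)
= 9 * (85/47)
= 9 * 85/47
= 765/47

765/47


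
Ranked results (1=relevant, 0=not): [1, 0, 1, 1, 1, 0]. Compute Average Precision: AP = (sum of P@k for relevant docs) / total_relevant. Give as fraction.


Computing P@k for each relevant position:
Position 1: relevant, P@1 = 1/1 = 1
Position 2: not relevant
Position 3: relevant, P@3 = 2/3 = 2/3
Position 4: relevant, P@4 = 3/4 = 3/4
Position 5: relevant, P@5 = 4/5 = 4/5
Position 6: not relevant
Sum of P@k = 1 + 2/3 + 3/4 + 4/5 = 193/60
AP = 193/60 / 4 = 193/240

193/240


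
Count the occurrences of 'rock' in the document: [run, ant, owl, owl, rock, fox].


Document has 6 words
Scanning for 'rock':
Found at positions: [4]
Count = 1

1


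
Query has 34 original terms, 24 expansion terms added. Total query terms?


Original terms: 34
Expansion terms: 24
Total = 34 + 24 = 58

58


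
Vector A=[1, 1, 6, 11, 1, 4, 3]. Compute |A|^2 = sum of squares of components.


|A|^2 = sum of squared components
A[0]^2 = 1^2 = 1
A[1]^2 = 1^2 = 1
A[2]^2 = 6^2 = 36
A[3]^2 = 11^2 = 121
A[4]^2 = 1^2 = 1
A[5]^2 = 4^2 = 16
A[6]^2 = 3^2 = 9
Sum = 1 + 1 + 36 + 121 + 1 + 16 + 9 = 185

185


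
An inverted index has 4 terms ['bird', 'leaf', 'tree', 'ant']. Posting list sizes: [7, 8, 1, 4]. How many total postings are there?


Summing posting list sizes:
'bird': 7 postings
'leaf': 8 postings
'tree': 1 postings
'ant': 4 postings
Total = 7 + 8 + 1 + 4 = 20

20


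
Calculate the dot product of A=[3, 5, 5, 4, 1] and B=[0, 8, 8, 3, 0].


Dot product = sum of element-wise products
A[0]*B[0] = 3*0 = 0
A[1]*B[1] = 5*8 = 40
A[2]*B[2] = 5*8 = 40
A[3]*B[3] = 4*3 = 12
A[4]*B[4] = 1*0 = 0
Sum = 0 + 40 + 40 + 12 + 0 = 92

92


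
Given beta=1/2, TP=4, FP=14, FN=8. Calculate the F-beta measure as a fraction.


P = TP/(TP+FP) = 4/18 = 2/9
R = TP/(TP+FN) = 4/12 = 1/3
beta^2 = 1/2^2 = 1/4
(1 + beta^2) = 5/4
Numerator = (1+beta^2)*P*R = 5/54
Denominator = beta^2*P + R = 1/18 + 1/3 = 7/18
F_beta = 5/21

5/21


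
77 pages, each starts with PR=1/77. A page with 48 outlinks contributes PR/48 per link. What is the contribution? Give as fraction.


Initial PR = 1/77 = 1/77
Outlinks = 48
Contribution per link = PR / outlinks
= 1/77 / 48
= 1/3696

1/3696


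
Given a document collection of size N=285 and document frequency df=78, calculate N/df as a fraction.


IDF ratio = N / df
= 285 / 78
= 95/26

95/26


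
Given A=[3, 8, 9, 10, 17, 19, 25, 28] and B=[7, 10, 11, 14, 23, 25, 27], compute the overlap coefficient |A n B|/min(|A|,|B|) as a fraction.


A intersect B = [10, 25]
|A intersect B| = 2
min(|A|, |B|) = min(8, 7) = 7
Overlap = 2 / 7 = 2/7

2/7


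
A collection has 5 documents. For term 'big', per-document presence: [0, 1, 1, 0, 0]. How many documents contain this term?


Checking each document for 'big':
Doc 1: absent
Doc 2: present
Doc 3: present
Doc 4: absent
Doc 5: absent
df = sum of presences = 0 + 1 + 1 + 0 + 0 = 2

2


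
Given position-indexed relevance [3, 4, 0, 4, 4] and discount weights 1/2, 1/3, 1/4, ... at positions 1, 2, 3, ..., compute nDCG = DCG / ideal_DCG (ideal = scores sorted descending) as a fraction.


Position discount weights w_i = 1/(i+1) for i=1..5:
Weights = [1/2, 1/3, 1/4, 1/5, 1/6]
Actual relevance: [3, 4, 0, 4, 4]
DCG = 3/2 + 4/3 + 0/4 + 4/5 + 4/6 = 43/10
Ideal relevance (sorted desc): [4, 4, 4, 3, 0]
Ideal DCG = 4/2 + 4/3 + 4/4 + 3/5 + 0/6 = 74/15
nDCG = DCG / ideal_DCG = 43/10 / 74/15 = 129/148

129/148


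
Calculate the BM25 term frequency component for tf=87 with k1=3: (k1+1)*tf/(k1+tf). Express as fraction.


BM25 TF component = (k1+1)*tf / (k1+tf)
k1 = 3, tf = 87
Numerator = (3+1)*87 = 348
Denominator = 3 + 87 = 90
= 348/90 = 58/15

58/15


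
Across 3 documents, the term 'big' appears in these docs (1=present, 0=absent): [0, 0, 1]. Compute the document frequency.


Checking each document for 'big':
Doc 1: absent
Doc 2: absent
Doc 3: present
df = sum of presences = 0 + 0 + 1 = 1

1


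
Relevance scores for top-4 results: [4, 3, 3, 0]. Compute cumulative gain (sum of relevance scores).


Cumulative Gain = sum of relevance scores
Position 1: rel=4, running sum=4
Position 2: rel=3, running sum=7
Position 3: rel=3, running sum=10
Position 4: rel=0, running sum=10
CG = 10

10


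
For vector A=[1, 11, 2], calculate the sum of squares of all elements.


|A|^2 = sum of squared components
A[0]^2 = 1^2 = 1
A[1]^2 = 11^2 = 121
A[2]^2 = 2^2 = 4
Sum = 1 + 121 + 4 = 126

126


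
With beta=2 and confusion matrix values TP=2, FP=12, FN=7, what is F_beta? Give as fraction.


P = TP/(TP+FP) = 2/14 = 1/7
R = TP/(TP+FN) = 2/9 = 2/9
beta^2 = 2^2 = 4
(1 + beta^2) = 5
Numerator = (1+beta^2)*P*R = 10/63
Denominator = beta^2*P + R = 4/7 + 2/9 = 50/63
F_beta = 1/5

1/5


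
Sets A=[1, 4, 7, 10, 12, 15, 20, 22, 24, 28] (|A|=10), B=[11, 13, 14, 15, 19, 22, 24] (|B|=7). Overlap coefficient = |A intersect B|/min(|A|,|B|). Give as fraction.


A intersect B = [15, 22, 24]
|A intersect B| = 3
min(|A|, |B|) = min(10, 7) = 7
Overlap = 3 / 7 = 3/7

3/7


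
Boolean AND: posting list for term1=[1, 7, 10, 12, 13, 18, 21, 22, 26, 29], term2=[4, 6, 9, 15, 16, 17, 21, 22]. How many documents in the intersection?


Boolean AND: find intersection of posting lists
term1 docs: [1, 7, 10, 12, 13, 18, 21, 22, 26, 29]
term2 docs: [4, 6, 9, 15, 16, 17, 21, 22]
Intersection: [21, 22]
|intersection| = 2

2


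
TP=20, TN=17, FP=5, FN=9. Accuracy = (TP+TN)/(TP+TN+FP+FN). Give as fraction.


Accuracy = (TP + TN) / (TP + TN + FP + FN)
TP + TN = 20 + 17 = 37
Total = 20 + 17 + 5 + 9 = 51
Accuracy = 37 / 51 = 37/51

37/51


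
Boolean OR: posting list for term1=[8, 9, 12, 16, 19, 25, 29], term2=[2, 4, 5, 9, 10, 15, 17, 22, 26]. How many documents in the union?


Boolean OR: find union of posting lists
term1 docs: [8, 9, 12, 16, 19, 25, 29]
term2 docs: [2, 4, 5, 9, 10, 15, 17, 22, 26]
Union: [2, 4, 5, 8, 9, 10, 12, 15, 16, 17, 19, 22, 25, 26, 29]
|union| = 15

15


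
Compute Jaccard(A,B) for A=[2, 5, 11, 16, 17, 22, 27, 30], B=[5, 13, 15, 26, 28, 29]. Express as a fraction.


A intersect B = [5]
|A intersect B| = 1
A union B = [2, 5, 11, 13, 15, 16, 17, 22, 26, 27, 28, 29, 30]
|A union B| = 13
Jaccard = 1/13 = 1/13

1/13


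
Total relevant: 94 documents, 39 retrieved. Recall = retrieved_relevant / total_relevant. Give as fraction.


Recall = retrieved_relevant / total_relevant
= 39 / 94
= 39 / (39 + 55)
= 39/94

39/94


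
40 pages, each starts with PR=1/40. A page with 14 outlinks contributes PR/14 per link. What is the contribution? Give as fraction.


Initial PR = 1/40 = 1/40
Outlinks = 14
Contribution per link = PR / outlinks
= 1/40 / 14
= 1/560

1/560


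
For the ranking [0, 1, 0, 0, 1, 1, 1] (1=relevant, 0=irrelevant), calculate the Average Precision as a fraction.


Computing P@k for each relevant position:
Position 1: not relevant
Position 2: relevant, P@2 = 1/2 = 1/2
Position 3: not relevant
Position 4: not relevant
Position 5: relevant, P@5 = 2/5 = 2/5
Position 6: relevant, P@6 = 3/6 = 1/2
Position 7: relevant, P@7 = 4/7 = 4/7
Sum of P@k = 1/2 + 2/5 + 1/2 + 4/7 = 69/35
AP = 69/35 / 4 = 69/140

69/140


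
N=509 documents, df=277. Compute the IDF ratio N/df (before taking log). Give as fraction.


IDF ratio = N / df
= 509 / 277
= 509/277

509/277


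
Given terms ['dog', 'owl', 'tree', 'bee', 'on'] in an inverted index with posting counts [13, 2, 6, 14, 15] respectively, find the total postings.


Summing posting list sizes:
'dog': 13 postings
'owl': 2 postings
'tree': 6 postings
'bee': 14 postings
'on': 15 postings
Total = 13 + 2 + 6 + 14 + 15 = 50

50


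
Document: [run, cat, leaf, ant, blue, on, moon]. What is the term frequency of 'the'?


Document has 7 words
Scanning for 'the':
Term not found in document
Count = 0

0


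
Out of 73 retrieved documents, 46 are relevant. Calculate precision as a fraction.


Precision = relevant_retrieved / total_retrieved
= 46 / 73
= 46 / (46 + 27)
= 46/73

46/73


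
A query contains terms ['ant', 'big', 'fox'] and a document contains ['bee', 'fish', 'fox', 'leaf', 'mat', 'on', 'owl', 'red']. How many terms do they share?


Query terms: ['ant', 'big', 'fox']
Document terms: ['bee', 'fish', 'fox', 'leaf', 'mat', 'on', 'owl', 'red']
Common terms: ['fox']
Overlap count = 1

1


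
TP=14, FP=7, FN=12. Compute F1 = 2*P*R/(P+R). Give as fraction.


F1 = 2 * P * R / (P + R)
P = TP/(TP+FP) = 14/21 = 2/3
R = TP/(TP+FN) = 14/26 = 7/13
2 * P * R = 2 * 2/3 * 7/13 = 28/39
P + R = 2/3 + 7/13 = 47/39
F1 = 28/39 / 47/39 = 28/47

28/47


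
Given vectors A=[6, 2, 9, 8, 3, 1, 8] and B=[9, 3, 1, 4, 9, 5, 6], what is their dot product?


Dot product = sum of element-wise products
A[0]*B[0] = 6*9 = 54
A[1]*B[1] = 2*3 = 6
A[2]*B[2] = 9*1 = 9
A[3]*B[3] = 8*4 = 32
A[4]*B[4] = 3*9 = 27
A[5]*B[5] = 1*5 = 5
A[6]*B[6] = 8*6 = 48
Sum = 54 + 6 + 9 + 32 + 27 + 5 + 48 = 181

181


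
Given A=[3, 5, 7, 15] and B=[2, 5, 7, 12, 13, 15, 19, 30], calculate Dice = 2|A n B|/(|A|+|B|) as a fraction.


A intersect B = [5, 7, 15]
|A intersect B| = 3
|A| = 4, |B| = 8
Dice = 2*3 / (4+8)
= 6 / 12 = 1/2

1/2


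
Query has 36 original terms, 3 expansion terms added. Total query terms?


Original terms: 36
Expansion terms: 3
Total = 36 + 3 = 39

39


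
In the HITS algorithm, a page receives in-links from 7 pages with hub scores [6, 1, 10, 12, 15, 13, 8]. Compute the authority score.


Authority = sum of hub scores of in-linkers
In-link 1: hub score = 6
In-link 2: hub score = 1
In-link 3: hub score = 10
In-link 4: hub score = 12
In-link 5: hub score = 15
In-link 6: hub score = 13
In-link 7: hub score = 8
Authority = 6 + 1 + 10 + 12 + 15 + 13 + 8 = 65

65


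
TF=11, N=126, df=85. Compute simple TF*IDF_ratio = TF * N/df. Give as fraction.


TF * (N/df)
= 11 * (126/85)
= 11 * 126/85
= 1386/85

1386/85


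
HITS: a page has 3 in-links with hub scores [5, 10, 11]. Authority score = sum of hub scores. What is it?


Authority = sum of hub scores of in-linkers
In-link 1: hub score = 5
In-link 2: hub score = 10
In-link 3: hub score = 11
Authority = 5 + 10 + 11 = 26

26


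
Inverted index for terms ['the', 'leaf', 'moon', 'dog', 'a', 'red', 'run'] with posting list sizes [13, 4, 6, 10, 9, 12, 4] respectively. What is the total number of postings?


Summing posting list sizes:
'the': 13 postings
'leaf': 4 postings
'moon': 6 postings
'dog': 10 postings
'a': 9 postings
'red': 12 postings
'run': 4 postings
Total = 13 + 4 + 6 + 10 + 9 + 12 + 4 = 58

58


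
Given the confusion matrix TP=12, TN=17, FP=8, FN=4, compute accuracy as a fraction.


Accuracy = (TP + TN) / (TP + TN + FP + FN)
TP + TN = 12 + 17 = 29
Total = 12 + 17 + 8 + 4 = 41
Accuracy = 29 / 41 = 29/41

29/41


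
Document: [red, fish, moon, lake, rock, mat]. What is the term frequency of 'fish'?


Document has 6 words
Scanning for 'fish':
Found at positions: [1]
Count = 1

1


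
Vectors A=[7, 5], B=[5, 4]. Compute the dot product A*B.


Dot product = sum of element-wise products
A[0]*B[0] = 7*5 = 35
A[1]*B[1] = 5*4 = 20
Sum = 35 + 20 = 55

55


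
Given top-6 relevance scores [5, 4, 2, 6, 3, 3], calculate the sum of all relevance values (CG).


Cumulative Gain = sum of relevance scores
Position 1: rel=5, running sum=5
Position 2: rel=4, running sum=9
Position 3: rel=2, running sum=11
Position 4: rel=6, running sum=17
Position 5: rel=3, running sum=20
Position 6: rel=3, running sum=23
CG = 23

23


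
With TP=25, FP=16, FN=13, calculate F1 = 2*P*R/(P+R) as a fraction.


F1 = 2 * P * R / (P + R)
P = TP/(TP+FP) = 25/41 = 25/41
R = TP/(TP+FN) = 25/38 = 25/38
2 * P * R = 2 * 25/41 * 25/38 = 625/779
P + R = 25/41 + 25/38 = 1975/1558
F1 = 625/779 / 1975/1558 = 50/79

50/79


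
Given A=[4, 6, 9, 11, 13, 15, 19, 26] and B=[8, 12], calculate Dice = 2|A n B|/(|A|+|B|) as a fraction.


A intersect B = []
|A intersect B| = 0
|A| = 8, |B| = 2
Dice = 2*0 / (8+2)
= 0 / 10 = 0

0


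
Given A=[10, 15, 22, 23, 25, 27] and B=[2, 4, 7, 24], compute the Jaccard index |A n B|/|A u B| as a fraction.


A intersect B = []
|A intersect B| = 0
A union B = [2, 4, 7, 10, 15, 22, 23, 24, 25, 27]
|A union B| = 10
Jaccard = 0/10 = 0

0


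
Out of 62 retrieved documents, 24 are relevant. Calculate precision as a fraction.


Precision = relevant_retrieved / total_retrieved
= 24 / 62
= 24 / (24 + 38)
= 12/31

12/31


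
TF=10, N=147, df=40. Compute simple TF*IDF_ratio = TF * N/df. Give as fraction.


TF * (N/df)
= 10 * (147/40)
= 10 * 147/40
= 147/4

147/4


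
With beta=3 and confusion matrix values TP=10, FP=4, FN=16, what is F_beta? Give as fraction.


P = TP/(TP+FP) = 10/14 = 5/7
R = TP/(TP+FN) = 10/26 = 5/13
beta^2 = 3^2 = 9
(1 + beta^2) = 10
Numerator = (1+beta^2)*P*R = 250/91
Denominator = beta^2*P + R = 45/7 + 5/13 = 620/91
F_beta = 25/62

25/62


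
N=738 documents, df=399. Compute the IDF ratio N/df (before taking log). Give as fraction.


IDF ratio = N / df
= 738 / 399
= 246/133

246/133


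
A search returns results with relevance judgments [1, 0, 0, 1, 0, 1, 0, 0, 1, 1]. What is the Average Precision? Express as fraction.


Computing P@k for each relevant position:
Position 1: relevant, P@1 = 1/1 = 1
Position 2: not relevant
Position 3: not relevant
Position 4: relevant, P@4 = 2/4 = 1/2
Position 5: not relevant
Position 6: relevant, P@6 = 3/6 = 1/2
Position 7: not relevant
Position 8: not relevant
Position 9: relevant, P@9 = 4/9 = 4/9
Position 10: relevant, P@10 = 5/10 = 1/2
Sum of P@k = 1 + 1/2 + 1/2 + 4/9 + 1/2 = 53/18
AP = 53/18 / 5 = 53/90

53/90


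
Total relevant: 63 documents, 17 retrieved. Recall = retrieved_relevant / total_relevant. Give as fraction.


Recall = retrieved_relevant / total_relevant
= 17 / 63
= 17 / (17 + 46)
= 17/63

17/63


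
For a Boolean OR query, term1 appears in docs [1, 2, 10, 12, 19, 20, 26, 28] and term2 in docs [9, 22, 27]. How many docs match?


Boolean OR: find union of posting lists
term1 docs: [1, 2, 10, 12, 19, 20, 26, 28]
term2 docs: [9, 22, 27]
Union: [1, 2, 9, 10, 12, 19, 20, 22, 26, 27, 28]
|union| = 11

11


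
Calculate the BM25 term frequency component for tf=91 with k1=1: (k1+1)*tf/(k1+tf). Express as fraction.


BM25 TF component = (k1+1)*tf / (k1+tf)
k1 = 1, tf = 91
Numerator = (1+1)*91 = 182
Denominator = 1 + 91 = 92
= 182/92 = 91/46

91/46
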